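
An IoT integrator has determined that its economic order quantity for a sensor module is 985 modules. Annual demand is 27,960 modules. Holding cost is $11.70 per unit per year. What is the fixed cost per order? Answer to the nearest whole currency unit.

Squaring Q* = √(2DS/H) gives Q*² = 2DS/H.
From Q* = √(2DS/H): S = Q*²H / (2D) = 985² × 11.7 / (2 × 27,960) = 202.9977.

S ≈ $203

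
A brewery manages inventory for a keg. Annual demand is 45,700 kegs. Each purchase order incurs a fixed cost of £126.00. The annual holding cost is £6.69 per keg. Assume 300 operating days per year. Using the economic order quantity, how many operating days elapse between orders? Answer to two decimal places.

EOQ = √(2DS/H) = √(2 × 45,700 × 126 / 6.69) ≈ 1312.03.
Cycle time = Q*/D × 300 = 1312.03 / 45,700 × 300 ≈ 8.613 days.

T ≈ 8.61 days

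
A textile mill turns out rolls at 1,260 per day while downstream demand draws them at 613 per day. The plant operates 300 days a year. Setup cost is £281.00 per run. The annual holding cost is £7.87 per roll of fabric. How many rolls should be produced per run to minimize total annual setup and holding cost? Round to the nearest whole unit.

Q* ≈ 5,057 rolls

Annual demand D = 613 × 300 = 183,900.
Production build-up factor (1 − d/p) = 1 − 613/1,260 = 0.5135.
Q* = √(2DS / (H(1 − d/p))) = √(2 × 183,900 × 281 / (7.87 × 0.5135)).
= √(103,351,800 / 4.0412) ≈ 5057.138.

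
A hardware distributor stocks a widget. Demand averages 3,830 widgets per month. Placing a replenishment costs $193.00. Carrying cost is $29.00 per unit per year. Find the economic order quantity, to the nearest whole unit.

Annual demand D = 3,830 × 12 = 45,960.
EOQ = √(2DS / H) = √(2 × 45,960 × 193 / 29).
= √(17,740,560 / 29) = √611,743.4483 ≈ 782.140.

Q* ≈ 782 widgets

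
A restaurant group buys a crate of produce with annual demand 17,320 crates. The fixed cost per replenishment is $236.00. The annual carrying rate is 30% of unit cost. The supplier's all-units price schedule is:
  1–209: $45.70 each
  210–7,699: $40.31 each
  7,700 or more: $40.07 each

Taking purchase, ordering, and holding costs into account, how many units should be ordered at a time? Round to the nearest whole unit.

Holding cost per unit per year at price C is H = 0.30·C.
Candidates are each tier's EOQ (if it falls in that tier) and each price-break quantity.
Tier 1 ($45.70): EOQ = 772.2 exceeds tier's upper bound 209, so this tier is dominated.
EOQ at $40.31 = 822.2 (feasible in tier 2): TC = 17,320×$40.31 + (17,320/822.2)×236 + (822.2/2)×0.30×$40.31 = $708,112.07.
EOQ at $40.07 = 824.7 < 7700, so use break Q=7700: TC = 17,320×$40.07 + (17,320/7700.0)×236 + (7700.0/2)×0.30×$40.07 = $740,824.10.
Lowest total cost is $708,112.07 at Q = 822.2.

Q* ≈ 822 crates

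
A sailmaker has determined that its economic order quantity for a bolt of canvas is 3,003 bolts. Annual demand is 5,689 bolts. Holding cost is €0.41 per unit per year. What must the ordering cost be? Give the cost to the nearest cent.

S ≈ €324.96

The basic EOQ model gives Q* = √(2DS/H); rearrange for the unknown.
From Q* = √(2DS/H): S = Q*²H / (2D) = 3,003² × 0.41 / (2 × 5,689) = 324.9590.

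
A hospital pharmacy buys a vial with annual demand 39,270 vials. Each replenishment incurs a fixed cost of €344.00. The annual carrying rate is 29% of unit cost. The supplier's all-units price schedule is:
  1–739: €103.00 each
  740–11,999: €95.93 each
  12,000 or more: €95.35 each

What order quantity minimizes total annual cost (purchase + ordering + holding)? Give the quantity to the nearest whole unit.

Holding cost per unit per year at price C is H = 0.29·C.
For each price level, check whether its EOQ is feasible; otherwise the best quantity at that price is the breakpoint.
Tier 1 (€103.00): EOQ = 951.1 exceeds tier's upper bound 739, so this tier is dominated.
EOQ at €95.93 = 985.5 (feasible in tier 2): TC = 39,270×€95.93 + (39,270/985.5)×344 + (985.5/2)×0.29×€95.93 = €3,794,586.90.
EOQ at €95.35 = 988.5 < 12000, so use break Q=12000: TC = 39,270×€95.35 + (39,270/12000.0)×344 + (12000.0/2)×0.29×€95.35 = €3,911,429.24.
Lowest total cost is €3,794,586.90 at Q = 985.5.

Q* ≈ 985 vials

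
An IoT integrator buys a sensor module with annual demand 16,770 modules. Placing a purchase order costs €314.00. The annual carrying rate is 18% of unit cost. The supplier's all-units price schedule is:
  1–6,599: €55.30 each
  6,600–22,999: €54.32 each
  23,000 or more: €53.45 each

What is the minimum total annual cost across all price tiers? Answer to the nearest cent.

Holding cost per unit per year at price C is H = 0.18·C.
For each price level, check whether its EOQ is feasible; otherwise the best quantity at that price is the breakpoint.
EOQ at €55.30 = 1028.6 (feasible in tier 1): TC = 16,770×€55.30 + (16,770/1028.6)×314 + (1028.6/2)×0.18×€55.30 = €937,619.71.
EOQ at €54.32 = 1037.8 < 6600, so use break Q=6600: TC = 16,770×€54.32 + (16,770/6600.0)×314 + (6600.0/2)×0.18×€54.32 = €944,010.33.
EOQ at €53.45 = 1046.3 < 23000, so use break Q=23000: TC = 16,770×€53.45 + (16,770/23000.0)×314 + (23000.0/2)×0.18×€53.45 = €1,007,226.95.
Lowest total cost among the candidates is at Q = 1028.6.

TC* ≈ €937,619.71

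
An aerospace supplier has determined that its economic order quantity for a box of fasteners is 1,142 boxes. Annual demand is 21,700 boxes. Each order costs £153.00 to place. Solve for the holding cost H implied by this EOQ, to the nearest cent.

H ≈ £5.09

The basic EOQ model gives Q* = √(2DS/H); rearrange for the unknown.
From Q* = √(2DS/H): H = 2DS / Q*² = 2 × 21,700 × 153 / 1,142² = 5.0915.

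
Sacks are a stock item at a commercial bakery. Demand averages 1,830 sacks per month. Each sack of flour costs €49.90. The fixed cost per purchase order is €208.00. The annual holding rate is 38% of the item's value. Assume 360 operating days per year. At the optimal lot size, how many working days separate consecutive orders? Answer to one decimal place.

Annual demand D = 1,830 × 12 = 21,960.
Holding cost H = 0.38 × €49.90 = €18.9620 per unit per year.
Q* = √(2DS/H) = √(2 × 21,960 × 208 / 18.962) ≈ 694.10.
Cycle time = Q*/D × 360 = 694.10 / 21,960 × 360 ≈ 11.379 days.

T ≈ 11.4 days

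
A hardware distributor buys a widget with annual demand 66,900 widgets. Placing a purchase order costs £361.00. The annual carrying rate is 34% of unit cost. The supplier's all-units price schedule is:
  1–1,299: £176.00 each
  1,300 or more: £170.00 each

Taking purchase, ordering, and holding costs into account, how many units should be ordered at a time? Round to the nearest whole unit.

Holding cost per unit per year at price C is H = 0.34·C.
For each price level, check whether its EOQ is feasible; otherwise the best quantity at that price is the breakpoint.
EOQ at £176.00 = 898.4 (feasible in tier 1): TC = 66,900×£176.00 + (66,900/898.4)×361 + (898.4/2)×0.34×£176.00 = £11,828,162.25.
EOQ at £170.00 = 914.2 < 1300, so use break Q=1300: TC = 66,900×£170.00 + (66,900/1300.0)×361 + (1300.0/2)×0.34×£170.00 = £11,429,147.62.
Lowest total cost is £11,429,147.62 at Q = 1300.0.

Q* ≈ 1,300 widgets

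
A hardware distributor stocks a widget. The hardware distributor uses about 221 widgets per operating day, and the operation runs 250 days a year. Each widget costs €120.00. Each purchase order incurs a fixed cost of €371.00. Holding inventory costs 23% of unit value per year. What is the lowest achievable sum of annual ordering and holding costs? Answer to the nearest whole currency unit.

Annual demand D = 221 × 250 = 55,250.
Holding cost H = 0.23 × €120.00 = €27.6000 per unit per year.
EOQ = √(2DS/H) = √(2 × 55,250 × 371 / 27.6) ≈ 1218.75.
At the optimum the two cost components are equal, so total cost = 2·(Q*/2)H = Q*·H.
Minimum total = √(2DSH) = √(2 × 55,250 × 371 × 27.6) ≈ 33637.417.

TC* ≈ €33,637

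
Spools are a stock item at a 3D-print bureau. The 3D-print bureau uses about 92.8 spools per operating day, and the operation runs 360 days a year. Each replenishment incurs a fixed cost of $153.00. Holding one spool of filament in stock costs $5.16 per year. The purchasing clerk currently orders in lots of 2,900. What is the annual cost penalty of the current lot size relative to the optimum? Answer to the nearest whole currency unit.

Annual demand D = 92.8 × 360 = 33,408.
EOQ = √(2DS/H) = √(2 × 33,408 × 153 / 5.16) ≈ 1407.54.
Cost at Q* = (D/Q*)S + (Q*/2)H = √(2DSH) ≈ $7,262.91.
Cost at Q = 2,900: (33,408/2,900)×153 + (2,900/2)×5.16 = $1,762.56 + $7,482.00 = $9,244.56.
Excess = $9,244.56 − $7,262.91 = $1,981.65.

Extra cost ≈ $1,982 per year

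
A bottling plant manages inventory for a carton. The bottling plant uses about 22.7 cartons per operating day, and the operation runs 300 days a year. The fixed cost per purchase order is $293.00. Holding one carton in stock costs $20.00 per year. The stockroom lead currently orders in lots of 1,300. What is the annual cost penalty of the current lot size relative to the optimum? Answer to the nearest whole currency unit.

Extra cost ≈ $5,601 per year

Annual demand D = 22.7 × 300 = 6,810.
EOQ = √(2DS/H) = √(2 × 6,810 × 293 / 20) ≈ 446.69.
Cost at Q* = (D/Q*)S + (Q*/2)H = √(2DSH) ≈ $8,933.82.
Cost at Q = 1,300: (6,810/1,300)×293 + (1,300/2)×20 = $1,534.87 + $13,000.00 = $14,534.87.
Excess = $14,534.87 − $8,933.82 = $5,601.05.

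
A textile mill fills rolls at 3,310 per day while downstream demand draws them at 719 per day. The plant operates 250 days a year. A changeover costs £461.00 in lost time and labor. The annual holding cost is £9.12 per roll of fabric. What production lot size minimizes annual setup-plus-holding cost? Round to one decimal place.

Q* ≈ 4,818.2 rolls

Annual demand D = 719 × 250 = 179,750.
Production build-up factor (1 − d/p) = 1 − 719/3,310 = 0.7828.
Q* = √(2DS / (H(1 − d/p))) = √(2 × 179,750 × 461 / (9.12 × 0.7828)).
= √(165,729,500 / 7.1389) ≈ 4818.177.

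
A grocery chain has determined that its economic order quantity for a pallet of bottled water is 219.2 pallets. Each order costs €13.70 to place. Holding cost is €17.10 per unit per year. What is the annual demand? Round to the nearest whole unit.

The basic EOQ model gives Q* = √(2DS/H); rearrange for the unknown.
From Q* = √(2DS/H): D = Q*²H / (2S) = 219.2² × 17.1 / (2 × 13.7) = 29986.560.

D ≈ 29,987 pallets per year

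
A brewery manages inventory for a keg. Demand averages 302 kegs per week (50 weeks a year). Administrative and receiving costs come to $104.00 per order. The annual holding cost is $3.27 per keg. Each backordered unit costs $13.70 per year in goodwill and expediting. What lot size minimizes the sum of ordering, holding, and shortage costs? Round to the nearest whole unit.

Annual demand D = 302 × 50 = 15,100.
With planned backorders, Q* = √(2DS/H) · √((H+B)/B).
√(2DS/H) = √(2 × 15,100 × 104 / 3.27) = 980.046.
√((H+B)/B) = √((3.27+13.7)/13.7) = 1.1130.
Q* ≈ 1090.754.

Q* ≈ 1,091 kegs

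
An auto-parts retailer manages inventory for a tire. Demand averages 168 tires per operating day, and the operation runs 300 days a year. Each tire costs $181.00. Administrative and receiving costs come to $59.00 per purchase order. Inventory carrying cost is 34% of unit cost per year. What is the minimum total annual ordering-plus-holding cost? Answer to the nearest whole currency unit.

Annual demand D = 168 × 300 = 50,400.
Holding cost H = 0.34 × $181.00 = $61.5400 per unit per year.
EOQ = √(2DS/H) = √(2 × 50,400 × 59 / 61.54) ≈ 310.87.
At Q*, ordering cost (D/Q*)S equals holding cost (Q*/2)H, each = √(DSH/2).
Minimum total = √(2DSH) = √(2 × 50,400 × 59 × 61.54) ≈ 19130.883.

TC* ≈ $19,131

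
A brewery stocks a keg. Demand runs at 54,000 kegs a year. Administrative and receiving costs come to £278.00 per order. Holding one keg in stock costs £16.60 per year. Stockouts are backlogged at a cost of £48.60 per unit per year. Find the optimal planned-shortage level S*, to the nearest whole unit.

S* ≈ 397 kegs

With planned backorders, Q* = √(2DS/H) · √((H+B)/B).
√(2DS/H) = √(2 × 54,000 × 278 / 16.6) = 1344.870.
√((H+B)/B) = √((16.6+48.6)/48.6) = 1.1583.
Q* ≈ 1557.707.
S* = Q* · H/(H+B) = 1557.707 × 16.6/65.2 ≈ 396.594.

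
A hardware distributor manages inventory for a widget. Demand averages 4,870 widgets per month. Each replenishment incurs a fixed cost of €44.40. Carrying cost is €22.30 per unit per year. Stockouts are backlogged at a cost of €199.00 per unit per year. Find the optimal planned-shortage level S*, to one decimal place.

S* ≈ 51.3 widgets

Annual demand D = 4,870 × 12 = 58,440.
With planned backorders, Q* = √(2DS/H) · √((H+B)/B).
√(2DS/H) = √(2 × 58,440 × 44.4 / 22.3) = 482.402.
√((H+B)/B) = √((22.3+199)/199) = 1.0545.
Q* ≈ 508.714.
S* = Q* · H/(H+B) = 508.714 × 22.3/221.3 ≈ 51.262.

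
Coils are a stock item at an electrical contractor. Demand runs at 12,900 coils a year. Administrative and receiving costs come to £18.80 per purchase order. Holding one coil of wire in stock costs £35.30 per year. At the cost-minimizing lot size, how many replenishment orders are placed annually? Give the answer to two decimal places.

N ≈ 110.05 orders per year

The optimal lot size = √(2DS/H) = √(2 × 12,900 × 18.8 / 35.3) ≈ 117.22.
Orders per year = D / Q* = 12,900 / 117.22 ≈ 110.050.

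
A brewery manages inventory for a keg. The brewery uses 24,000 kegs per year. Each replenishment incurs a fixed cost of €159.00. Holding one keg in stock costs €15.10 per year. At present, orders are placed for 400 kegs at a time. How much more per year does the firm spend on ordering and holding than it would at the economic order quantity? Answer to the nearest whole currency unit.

EOQ = √(2DS/H) = √(2 × 24,000 × 159 / 15.1) ≈ 710.94.
Cost at Q* = (D/Q*)S + (Q*/2)H = √(2DSH) ≈ €10,735.14.
Cost at Q = 400: (24,000/400)×159 + (400/2)×15.1 = €9,540.00 + €3,020.00 = €12,560.00.
Excess = €12,560.00 − €10,735.14 = €1,824.86.

Extra cost ≈ €1,825 per year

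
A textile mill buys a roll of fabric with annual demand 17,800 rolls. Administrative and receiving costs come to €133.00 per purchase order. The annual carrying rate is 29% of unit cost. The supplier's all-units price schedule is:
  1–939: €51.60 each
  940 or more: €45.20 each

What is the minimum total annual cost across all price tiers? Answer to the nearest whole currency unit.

Holding cost per unit per year at price C is H = 0.29·C.
Candidates are each tier's EOQ (if it falls in that tier) and each price-break quantity.
EOQ at €51.60 = 562.5 (feasible in tier 1): TC = 17,800×€51.60 + (17,800/562.5)×133 + (562.5/2)×0.29×€51.60 = €926,897.34.
EOQ at €45.20 = 601.0 < 940, so use break Q=940: TC = 17,800×€45.20 + (17,800/940.0)×133 + (940.0/2)×0.29×€45.20 = €813,239.27.
Lowest total cost among the candidates is at Q = 940.0.

TC* ≈ €813,239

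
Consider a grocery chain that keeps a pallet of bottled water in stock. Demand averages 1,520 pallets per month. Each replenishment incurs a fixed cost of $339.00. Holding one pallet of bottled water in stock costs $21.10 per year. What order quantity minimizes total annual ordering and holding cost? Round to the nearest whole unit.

Q* ≈ 766 pallets

Annual demand D = 1,520 × 12 = 18,240.
EOQ = √(2DS / H) = √(2 × 18,240 × 339 / 21.1).
= √(12,366,720 / 21.1) = √586,100.4739 ≈ 765.572.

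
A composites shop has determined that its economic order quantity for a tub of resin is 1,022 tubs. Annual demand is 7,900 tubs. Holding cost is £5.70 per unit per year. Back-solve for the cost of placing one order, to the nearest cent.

Squaring Q* = √(2DS/H) gives Q*² = 2DS/H.
From Q* = √(2DS/H): S = Q*²H / (2D) = 1,022² × 5.7 / (2 × 7,900) = 376.8075.

S ≈ £376.81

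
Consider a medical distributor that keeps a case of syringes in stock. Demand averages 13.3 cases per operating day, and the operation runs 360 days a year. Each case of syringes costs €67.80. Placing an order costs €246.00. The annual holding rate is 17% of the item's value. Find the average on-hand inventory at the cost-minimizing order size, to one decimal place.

Annual demand D = 13.3 × 360 = 4,788.
Holding cost H = 0.17 × €67.80 = €11.5260 per unit per year.
The optimal lot size = √(2DS/H) = √(2 × 4,788 × 246 / 11.526) ≈ 452.09.
Average inventory = Q*/2 ≈ 452.09 / 2 = 226.043.

Average inventory ≈ 226.0 cases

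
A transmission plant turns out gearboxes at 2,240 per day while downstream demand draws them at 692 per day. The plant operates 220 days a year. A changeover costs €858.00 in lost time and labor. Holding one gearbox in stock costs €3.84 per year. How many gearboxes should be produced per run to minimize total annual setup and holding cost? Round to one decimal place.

Annual demand D = 692 × 220 = 152,240.
Production build-up factor (1 − d/p) = 1 − 692/2,240 = 0.6911.
Q* = √(2DS / (H(1 − d/p))) = √(2 × 152,240 × 858 / (3.84 × 0.6911)).
= √(261,243,840 / 2.6537) ≈ 9921.925.

Q* ≈ 9,921.9 gearboxes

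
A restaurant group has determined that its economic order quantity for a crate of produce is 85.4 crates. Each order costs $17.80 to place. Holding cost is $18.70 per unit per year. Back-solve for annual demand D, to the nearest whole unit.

D ≈ 3,831 crates per year

The basic EOQ model gives Q* = √(2DS/H); rearrange for the unknown.
From Q* = √(2DS/H): D = Q*²H / (2S) = 85.4² × 18.7 / (2 × 17.8) = 3830.958.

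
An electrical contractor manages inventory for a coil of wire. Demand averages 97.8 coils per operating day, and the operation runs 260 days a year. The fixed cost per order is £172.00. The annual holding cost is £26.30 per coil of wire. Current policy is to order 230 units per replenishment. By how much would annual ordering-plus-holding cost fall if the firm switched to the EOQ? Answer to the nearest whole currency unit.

Extra cost ≈ £6,873 per year

Annual demand D = 97.8 × 260 = 25,428.
EOQ = √(2DS/H) = √(2 × 25,428 × 172 / 26.3) ≈ 576.71.
Cost at Q* = (D/Q*)S + (Q*/2)H = √(2DSH) ≈ £15,167.47.
Cost at Q = 230: (25,428/230)×172 + (230/2)×26.3 = £19,015.72 + £3,024.50 = £22,040.22.
Excess = £22,040.22 − £15,167.47 = £6,872.75.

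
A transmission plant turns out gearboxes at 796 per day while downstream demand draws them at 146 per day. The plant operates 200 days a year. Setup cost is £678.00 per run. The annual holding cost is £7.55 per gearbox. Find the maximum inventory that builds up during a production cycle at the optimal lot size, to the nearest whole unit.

Annual demand D = 146 × 200 = 29,200.
Production build-up factor (1 − d/p) = 1 − 146/796 = 0.8166.
Q* = √(2DS / (H(1 − d/p))) = √(2 × 29,200 × 678 / (7.55 × 0.8166)).
= √(39,595,200 / 6.1652) ≈ 2534.239.
Maximum inventory = Q*(1 − d/p) = 2534.239 × 0.8166 ≈ 2069.417.

I_max ≈ 2,069 gearboxes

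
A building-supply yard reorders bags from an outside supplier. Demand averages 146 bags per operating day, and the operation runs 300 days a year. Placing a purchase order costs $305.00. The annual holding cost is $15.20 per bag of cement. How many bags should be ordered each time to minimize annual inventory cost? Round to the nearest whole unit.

Q* ≈ 1,326 bags

Annual demand D = 146 × 300 = 43,800.
EOQ = √(2DS / H) = √(2 × 43,800 × 305 / 15.2).
= √(26,718,000 / 15.2) = √1,757,763.1579 ≈ 1325.807.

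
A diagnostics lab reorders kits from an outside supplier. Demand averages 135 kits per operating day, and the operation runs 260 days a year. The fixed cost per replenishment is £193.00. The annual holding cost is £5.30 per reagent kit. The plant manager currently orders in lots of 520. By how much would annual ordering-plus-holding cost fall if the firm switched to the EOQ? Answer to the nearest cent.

Extra cost ≈ £5,931.56 per year

Annual demand D = 135 × 260 = 35,100.
EOQ = √(2DS/H) = √(2 × 35,100 × 193 / 5.3) ≈ 1598.86.
Cost at Q* = (D/Q*)S + (Q*/2)H = √(2DSH) ≈ £8,473.94.
Cost at Q = 520: (35,100/520)×193 + (520/2)×5.3 = £13,027.50 + £1,378.00 = £14,405.50.
Excess = £14,405.50 − £8,473.94 = £5,931.56.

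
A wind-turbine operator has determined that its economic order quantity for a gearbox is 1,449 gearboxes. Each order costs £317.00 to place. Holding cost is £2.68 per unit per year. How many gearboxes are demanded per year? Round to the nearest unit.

Squaring Q* = √(2DS/H) gives Q*² = 2DS/H.
From Q* = √(2DS/H): D = Q*²H / (2S) = 1,449² × 2.68 / (2 × 317) = 8875.285.

D ≈ 8,875 gearboxes per year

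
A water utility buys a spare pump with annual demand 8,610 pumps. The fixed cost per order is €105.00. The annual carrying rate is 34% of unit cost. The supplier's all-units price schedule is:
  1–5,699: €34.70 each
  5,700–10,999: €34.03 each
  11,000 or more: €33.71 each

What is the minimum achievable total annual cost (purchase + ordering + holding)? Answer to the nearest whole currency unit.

Holding cost per unit per year at price C is H = 0.34·C.
Evaluate total cost at each tier's feasible EOQ or, if the EOQ is below the tier, at the tier's minimum quantity.
EOQ at €34.70 = 391.5 (feasible in tier 1): TC = 8,610×€34.70 + (8,610/391.5)×105 + (391.5/2)×0.34×€34.70 = €303,385.65.
EOQ at €34.03 = 395.3 < 5700, so use break Q=5700: TC = 8,610×€34.03 + (8,610/5700.0)×105 + (5700.0/2)×0.34×€34.03 = €326,131.98.
EOQ at €33.71 = 397.2 < 11000, so use break Q=11000: TC = 8,610×€33.71 + (8,610/11000.0)×105 + (11000.0/2)×0.34×€33.71 = €353,362.99.
Lowest total cost among the candidates is at Q = 391.5.

TC* ≈ €303,386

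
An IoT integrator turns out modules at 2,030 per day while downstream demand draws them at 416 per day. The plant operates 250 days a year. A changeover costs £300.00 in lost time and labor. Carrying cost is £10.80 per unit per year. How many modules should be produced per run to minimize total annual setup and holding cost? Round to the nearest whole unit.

Annual demand D = 416 × 250 = 104,000.
Production build-up factor (1 − d/p) = 1 − 416/2,030 = 0.7951.
Q* = √(2DS / (H(1 − d/p))) = √(2 × 104,000 × 300 / (10.8 × 0.7951)).
= √(62,400,000 / 8.5868) ≈ 2695.732.

Q* ≈ 2,696 modules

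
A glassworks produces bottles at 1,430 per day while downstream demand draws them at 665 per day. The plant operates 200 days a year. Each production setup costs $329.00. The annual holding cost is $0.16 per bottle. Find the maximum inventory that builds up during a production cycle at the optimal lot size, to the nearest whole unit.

I_max ≈ 17,106 bottles

Annual demand D = 665 × 200 = 133,000.
Production build-up factor (1 − d/p) = 1 − 665/1,430 = 0.5350.
Q* = √(2DS / (H(1 − d/p))) = √(2 × 133,000 × 329 / (0.16 × 0.5350)).
= √(87,514,000 / 0.0856) ≈ 31975.407.
Maximum inventory = Q*(1 − d/p) = 31975.407 × 0.5350 ≈ 17105.725.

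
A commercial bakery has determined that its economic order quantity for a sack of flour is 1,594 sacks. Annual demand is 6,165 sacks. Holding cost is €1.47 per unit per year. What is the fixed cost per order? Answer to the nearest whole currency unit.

S ≈ €303

Invert the EOQ relation Q*² = 2DS/H.
From Q* = √(2DS/H): S = Q*²H / (2D) = 1,594² × 1.47 / (2 × 6,165) = 302.9221.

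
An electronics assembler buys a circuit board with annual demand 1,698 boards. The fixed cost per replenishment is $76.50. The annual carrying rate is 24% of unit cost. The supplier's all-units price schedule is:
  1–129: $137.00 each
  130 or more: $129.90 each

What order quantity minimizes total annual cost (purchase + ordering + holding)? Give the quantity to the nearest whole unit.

Q* ≈ 130 boards

Holding cost per unit per year at price C is H = 0.24·C.
Candidates are each tier's EOQ (if it falls in that tier) and each price-break quantity.
EOQ at $137.00 = 88.9 (feasible in tier 1): TC = 1,698×$137.00 + (1,698/88.9)×76.5 + (88.9/2)×0.24×$137.00 = $235,548.67.
EOQ at $129.90 = 91.3 < 130, so use break Q=130: TC = 1,698×$129.90 + (1,698/130.0)×76.5 + (130.0/2)×0.24×$129.90 = $223,595.85.
Lowest total cost is $223,595.85 at Q = 130.0.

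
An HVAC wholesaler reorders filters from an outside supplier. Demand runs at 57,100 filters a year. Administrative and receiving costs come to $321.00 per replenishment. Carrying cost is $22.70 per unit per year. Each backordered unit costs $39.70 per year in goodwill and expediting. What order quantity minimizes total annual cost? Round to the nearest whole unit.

With planned backorders, Q* = √(2DS/H) · √((H+B)/B).
√(2DS/H) = √(2 × 57,100 × 321 / 22.7) = 1270.787.
√((H+B)/B) = √((22.7+39.7)/39.7) = 1.2537.
Q* ≈ 1593.198.

Q* ≈ 1,593 filters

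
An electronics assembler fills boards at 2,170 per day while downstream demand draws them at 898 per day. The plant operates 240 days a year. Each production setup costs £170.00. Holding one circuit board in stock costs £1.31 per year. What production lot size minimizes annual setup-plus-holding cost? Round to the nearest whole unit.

Q* ≈ 9,769 boards

Annual demand D = 898 × 240 = 215,520.
Production build-up factor (1 − d/p) = 1 − 898/2,170 = 0.5862.
Q* = √(2DS / (H(1 − d/p))) = √(2 × 215,520 × 170 / (1.31 × 0.5862)).
= √(73,276,800 / 0.7679) ≈ 9768.636.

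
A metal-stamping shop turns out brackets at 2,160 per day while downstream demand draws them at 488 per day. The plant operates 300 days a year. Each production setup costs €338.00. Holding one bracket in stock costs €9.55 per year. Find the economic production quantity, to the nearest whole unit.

Annual demand D = 488 × 300 = 146,400.
Production build-up factor (1 − d/p) = 1 − 488/2,160 = 0.7741.
Q* = √(2DS / (H(1 − d/p))) = √(2 × 146,400 × 338 / (9.55 × 0.7741)).
= √(98,966,400 / 7.3924) ≈ 3658.903.

Q* ≈ 3,659 brackets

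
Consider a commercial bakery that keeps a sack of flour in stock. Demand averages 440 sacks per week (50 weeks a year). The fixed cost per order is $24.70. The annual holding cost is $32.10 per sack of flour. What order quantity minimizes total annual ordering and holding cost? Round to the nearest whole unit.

Annual demand D = 440 × 50 = 22,000.
EOQ = √(2DS / H) = √(2 × 22,000 × 24.7 / 32.1).
= √(1,086,800 / 32.1) = √33,856.6978 ≈ 184.002.

Q* ≈ 184 sacks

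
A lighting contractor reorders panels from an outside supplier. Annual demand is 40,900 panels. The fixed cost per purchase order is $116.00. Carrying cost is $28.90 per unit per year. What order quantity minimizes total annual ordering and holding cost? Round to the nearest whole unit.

Q* ≈ 573 panels

EOQ = √(2DS / H) = √(2 × 40,900 × 116 / 28.9).
= √(9,488,800 / 28.9) = √328,332.1799 ≈ 573.003.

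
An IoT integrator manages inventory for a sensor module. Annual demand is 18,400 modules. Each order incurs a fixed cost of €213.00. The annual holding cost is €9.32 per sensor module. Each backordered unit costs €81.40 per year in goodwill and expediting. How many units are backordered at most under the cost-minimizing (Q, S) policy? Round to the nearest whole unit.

With planned backorders, Q* = √(2DS/H) · √((H+B)/B).
√(2DS/H) = √(2 × 18,400 × 213 / 9.32) = 917.077.
√((H+B)/B) = √((9.32+81.4)/81.4) = 1.0557.
Q* ≈ 968.155.
S* = Q* · H/(H+B) = 968.155 × 9.32/90.72 ≈ 99.462.

S* ≈ 99 modules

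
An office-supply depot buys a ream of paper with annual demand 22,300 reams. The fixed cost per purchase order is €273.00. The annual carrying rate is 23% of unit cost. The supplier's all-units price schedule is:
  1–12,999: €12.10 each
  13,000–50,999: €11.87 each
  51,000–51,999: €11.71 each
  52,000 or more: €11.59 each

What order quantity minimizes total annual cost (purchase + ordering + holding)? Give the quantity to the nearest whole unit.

Holding cost per unit per year at price C is H = 0.23·C.
Candidates are each tier's EOQ (if it falls in that tier) and each price-break quantity.
EOQ at €12.10 = 2091.7 (feasible in tier 1): TC = 22,300×€12.10 + (22,300/2091.7)×273 + (2091.7/2)×0.23×€12.10 = €275,651.10.
EOQ at €11.87 = 2111.8 < 13000, so use break Q=13000: TC = 22,300×€11.87 + (22,300/13000.0)×273 + (13000.0/2)×0.23×€11.87 = €282,914.95.
EOQ at €11.71 = 2126.2 < 51000, so use break Q=51000: TC = 22,300×€11.71 + (22,300/51000.0)×273 + (51000.0/2)×0.23×€11.71 = €329,931.52.
EOQ at €11.59 = 2137.2 < 52000, so use break Q=52000: TC = 22,300×€11.59 + (22,300/52000.0)×273 + (52000.0/2)×0.23×€11.59 = €327,882.28.
Lowest total cost is €275,651.10 at Q = 2091.7.

Q* ≈ 2,092 reams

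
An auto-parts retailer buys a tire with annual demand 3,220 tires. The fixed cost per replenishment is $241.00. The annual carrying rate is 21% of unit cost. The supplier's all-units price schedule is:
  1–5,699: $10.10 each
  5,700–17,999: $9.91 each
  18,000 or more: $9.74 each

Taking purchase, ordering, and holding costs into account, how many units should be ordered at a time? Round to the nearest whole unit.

Q* ≈ 855 tires

Holding cost per unit per year at price C is H = 0.21·C.
Candidates are each tier's EOQ (if it falls in that tier) and each price-break quantity.
EOQ at $10.10 = 855.4 (feasible in tier 1): TC = 3,220×$10.10 + (3,220/855.4)×241 + (855.4/2)×0.21×$10.10 = $34,336.35.
EOQ at $9.91 = 863.6 < 5700, so use break Q=5700: TC = 3,220×$9.91 + (3,220/5700.0)×241 + (5700.0/2)×0.21×$9.91 = $37,977.48.
EOQ at $9.74 = 871.1 < 18000, so use break Q=18000: TC = 3,220×$9.74 + (3,220/18000.0)×241 + (18000.0/2)×0.21×$9.74 = $49,814.51.
Lowest total cost is $34,336.35 at Q = 855.4.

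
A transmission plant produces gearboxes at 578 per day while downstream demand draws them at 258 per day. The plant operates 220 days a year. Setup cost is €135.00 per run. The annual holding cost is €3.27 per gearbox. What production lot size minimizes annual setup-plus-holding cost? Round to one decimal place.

Annual demand D = 258 × 220 = 56,760.
Production build-up factor (1 − d/p) = 1 − 258/578 = 0.5536.
Q* = √(2DS / (H(1 − d/p))) = √(2 × 56,760 × 135 / (3.27 × 0.5536)).
= √(15,325,200 / 1.8104) ≈ 2909.498.

Q* ≈ 2,909.5 gearboxes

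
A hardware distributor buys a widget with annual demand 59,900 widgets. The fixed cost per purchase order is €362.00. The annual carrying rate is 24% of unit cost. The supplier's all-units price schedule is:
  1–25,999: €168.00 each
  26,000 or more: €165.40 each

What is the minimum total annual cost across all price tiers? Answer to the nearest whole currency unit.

Holding cost per unit per year at price C is H = 0.24·C.
Evaluate total cost at each tier's feasible EOQ or, if the EOQ is below the tier, at the tier's minimum quantity.
EOQ at €168.00 = 1037.1 (feasible in tier 1): TC = 59,900×€168.00 + (59,900/1037.1)×362 + (1037.1/2)×0.24×€168.00 = €10,105,016.05.
EOQ at €165.40 = 1045.2 < 26000, so use break Q=26000: TC = 59,900×€165.40 + (59,900/26000.0)×362 + (26000.0/2)×0.24×€165.40 = €10,424,341.99.
Lowest total cost among the candidates is at Q = 1037.1.

TC* ≈ €10,105,016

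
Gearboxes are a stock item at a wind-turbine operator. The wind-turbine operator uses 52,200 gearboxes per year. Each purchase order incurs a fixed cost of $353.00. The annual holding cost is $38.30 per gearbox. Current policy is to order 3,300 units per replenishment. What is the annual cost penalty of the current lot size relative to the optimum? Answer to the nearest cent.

EOQ = √(2DS/H) = √(2 × 52,200 × 353 / 38.3) ≈ 980.93.
Cost at Q* = (D/Q*)S + (Q*/2)H = √(2DSH) ≈ $37,569.64.
Cost at Q = 3,300: (52,200/3,300)×353 + (3,300/2)×38.3 = $5,583.82 + $63,195.00 = $68,778.82.
Excess = $68,778.82 − $37,569.64 = $31,209.18.

Extra cost ≈ $31,209.18 per year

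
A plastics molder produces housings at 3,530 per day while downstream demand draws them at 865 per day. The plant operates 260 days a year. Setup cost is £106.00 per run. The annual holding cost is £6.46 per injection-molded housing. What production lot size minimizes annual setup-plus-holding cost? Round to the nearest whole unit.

Q* ≈ 3,127 housings

Annual demand D = 865 × 260 = 224,900.
Production build-up factor (1 − d/p) = 1 − 865/3,530 = 0.7550.
Q* = √(2DS / (H(1 − d/p))) = √(2 × 224,900 × 106 / (6.46 × 0.7550)).
= √(47,678,800 / 4.877) ≈ 3126.692.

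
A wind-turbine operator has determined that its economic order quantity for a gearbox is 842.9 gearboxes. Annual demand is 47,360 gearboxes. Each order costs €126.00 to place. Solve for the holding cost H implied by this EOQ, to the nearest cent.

H ≈ €16.80

Squaring Q* = √(2DS/H) gives Q*² = 2DS/H.
From Q* = √(2DS/H): H = 2DS / Q*² = 2 × 47,360 × 126 / 842.9² = 16.7981.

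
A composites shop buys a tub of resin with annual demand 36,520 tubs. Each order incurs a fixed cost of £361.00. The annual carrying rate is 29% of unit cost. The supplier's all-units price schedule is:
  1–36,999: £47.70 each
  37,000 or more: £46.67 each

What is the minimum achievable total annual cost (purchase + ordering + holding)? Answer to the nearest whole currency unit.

Holding cost per unit per year at price C is H = 0.29·C.
Candidates are each tier's EOQ (if it falls in that tier) and each price-break quantity.
EOQ at £47.70 = 1380.6 (feasible in tier 1): TC = 36,520×£47.70 + (36,520/1380.6)×361 + (1380.6/2)×0.29×£47.70 = £1,761,102.19.
EOQ at £46.67 = 1395.8 < 37000, so use break Q=37000: TC = 36,520×£46.67 + (36,520/37000.0)×361 + (37000.0/2)×0.29×£46.67 = £1,955,129.27.
Lowest total cost among the candidates is at Q = 1380.6.

TC* ≈ £1,761,102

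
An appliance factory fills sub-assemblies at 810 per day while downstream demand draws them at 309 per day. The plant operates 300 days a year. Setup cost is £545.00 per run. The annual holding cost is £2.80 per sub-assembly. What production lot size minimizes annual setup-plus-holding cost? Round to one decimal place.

Q* ≈ 7,638.3 sub-assemblies

Annual demand D = 309 × 300 = 92,700.
Production build-up factor (1 − d/p) = 1 − 309/810 = 0.6185.
Q* = √(2DS / (H(1 − d/p))) = √(2 × 92,700 × 545 / (2.8 × 0.6185)).
= √(101,043,000 / 1.7319) ≈ 7638.318.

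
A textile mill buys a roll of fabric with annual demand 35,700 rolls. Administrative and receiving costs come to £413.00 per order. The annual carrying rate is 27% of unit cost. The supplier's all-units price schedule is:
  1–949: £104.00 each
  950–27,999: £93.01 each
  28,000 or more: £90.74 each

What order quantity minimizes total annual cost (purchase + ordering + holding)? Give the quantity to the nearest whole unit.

Q* ≈ 1,084 rolls

Holding cost per unit per year at price C is H = 0.27·C.
Evaluate total cost at each tier's feasible EOQ or, if the EOQ is below the tier, at the tier's minimum quantity.
Tier 1 (£104.00): EOQ = 1024.8 exceeds tier's upper bound 949, so this tier is dominated.
EOQ at £93.01 = 1083.6 (feasible in tier 2): TC = 35,700×£93.01 + (35,700/1083.6)×413 + (1083.6/2)×0.27×£93.01 = £3,347,669.65.
EOQ at £90.74 = 1097.1 < 28000, so use break Q=28000: TC = 35,700×£90.74 + (35,700/28000.0)×413 + (28000.0/2)×0.27×£90.74 = £3,582,941.78.
Lowest total cost is £3,347,669.65 at Q = 1083.6.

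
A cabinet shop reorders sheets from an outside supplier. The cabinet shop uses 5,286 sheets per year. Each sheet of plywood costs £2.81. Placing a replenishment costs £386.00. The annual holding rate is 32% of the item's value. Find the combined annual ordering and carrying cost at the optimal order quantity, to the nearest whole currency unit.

TC* ≈ £1,916

Holding cost H = 0.32 × £2.81 = £0.8992 per unit per year.
Q* = √(2DS/H) = √(2 × 5,286 × 386 / 0.8992) ≈ 2130.32.
At Q*, ordering cost (D/Q*)S equals holding cost (Q*/2)H, each = √(DSH/2).
Minimum total = √(2DSH) = √(2 × 5,286 × 386 × 0.8992) ≈ 1915.580.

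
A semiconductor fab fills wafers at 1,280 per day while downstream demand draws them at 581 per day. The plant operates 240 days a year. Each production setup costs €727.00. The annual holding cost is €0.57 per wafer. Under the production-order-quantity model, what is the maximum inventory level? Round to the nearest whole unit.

Annual demand D = 581 × 240 = 139,440.
Production build-up factor (1 − d/p) = 1 − 581/1,280 = 0.5461.
Q* = √(2DS / (H(1 − d/p))) = √(2 × 139,440 × 727 / (0.57 × 0.5461)).
= √(202,745,760 / 0.3113) ≈ 25521.421.
Maximum inventory = Q*(1 − d/p) = 25521.421 × 0.5461 ≈ 13937.089.

I_max ≈ 13,937 wafers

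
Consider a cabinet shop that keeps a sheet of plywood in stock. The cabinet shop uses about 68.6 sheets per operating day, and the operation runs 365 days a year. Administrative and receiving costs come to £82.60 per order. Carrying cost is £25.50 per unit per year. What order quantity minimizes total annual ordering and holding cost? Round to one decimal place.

Q* ≈ 402.8 sheets

Annual demand D = 68.6 × 365 = 25,039.
EOQ = √(2DS / H) = √(2 × 25,039 × 82.6 / 25.5).
= √(4,136,442.8 / 25.5) = √162,213.4431 ≈ 402.757.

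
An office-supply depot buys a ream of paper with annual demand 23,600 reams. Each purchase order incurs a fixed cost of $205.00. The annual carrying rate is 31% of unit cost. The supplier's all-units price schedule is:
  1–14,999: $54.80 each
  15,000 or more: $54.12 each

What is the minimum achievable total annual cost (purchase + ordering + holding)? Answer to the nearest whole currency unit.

TC* ≈ $1,306,101

Holding cost per unit per year at price C is H = 0.31·C.
Evaluate total cost at each tier's feasible EOQ or, if the EOQ is below the tier, at the tier's minimum quantity.
EOQ at $54.80 = 754.7 (feasible in tier 1): TC = 23,600×$54.80 + (23,600/754.7)×205 + (754.7/2)×0.31×$54.80 = $1,306,100.92.
EOQ at $54.12 = 759.4 < 15000, so use break Q=15000: TC = 23,600×$54.12 + (23,600/15000.0)×205 + (15000.0/2)×0.31×$54.12 = $1,403,383.53.
Lowest total cost among the candidates is at Q = 754.7.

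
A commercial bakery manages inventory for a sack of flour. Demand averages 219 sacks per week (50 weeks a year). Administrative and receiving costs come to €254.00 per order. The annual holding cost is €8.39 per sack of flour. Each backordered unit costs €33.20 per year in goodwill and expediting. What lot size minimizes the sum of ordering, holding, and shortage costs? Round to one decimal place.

Q* ≈ 911.3 sacks

Annual demand D = 219 × 50 = 10,950.
With planned backorders, Q* = √(2DS/H) · √((H+B)/B).
√(2DS/H) = √(2 × 10,950 × 254 / 8.39) = 814.250.
√((H+B)/B) = √((8.39+33.2)/33.2) = 1.1192.
Q* ≈ 911.346.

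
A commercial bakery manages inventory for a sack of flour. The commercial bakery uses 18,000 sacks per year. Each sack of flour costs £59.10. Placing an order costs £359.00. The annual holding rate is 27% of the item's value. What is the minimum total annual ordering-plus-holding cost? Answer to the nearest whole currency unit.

TC* ≈ £14,361

Holding cost H = 0.27 × £59.10 = £15.9570 per unit per year.
EOQ = √(2DS/H) = √(2 × 18,000 × 359 / 15.957) ≈ 899.96.
At Q*, ordering cost (D/Q*)S equals holding cost (Q*/2)H, each = √(DSH/2).
Minimum total = √(2DSH) = √(2 × 18,000 × 359 × 15.957) ≈ 14360.650.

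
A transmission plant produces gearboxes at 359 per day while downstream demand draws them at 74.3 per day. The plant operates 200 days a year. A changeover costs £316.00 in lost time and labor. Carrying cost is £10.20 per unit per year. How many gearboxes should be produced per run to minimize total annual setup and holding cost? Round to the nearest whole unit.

Q* ≈ 1,078 gearboxes

Annual demand D = 74.3 × 200 = 14,860.
Production build-up factor (1 − d/p) = 1 − 74.3/359 = 0.7930.
Q* = √(2DS / (H(1 − d/p))) = √(2 × 14,860 × 316 / (10.2 × 0.7930)).
= √(9,391,520 / 8.089) ≈ 1077.510.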